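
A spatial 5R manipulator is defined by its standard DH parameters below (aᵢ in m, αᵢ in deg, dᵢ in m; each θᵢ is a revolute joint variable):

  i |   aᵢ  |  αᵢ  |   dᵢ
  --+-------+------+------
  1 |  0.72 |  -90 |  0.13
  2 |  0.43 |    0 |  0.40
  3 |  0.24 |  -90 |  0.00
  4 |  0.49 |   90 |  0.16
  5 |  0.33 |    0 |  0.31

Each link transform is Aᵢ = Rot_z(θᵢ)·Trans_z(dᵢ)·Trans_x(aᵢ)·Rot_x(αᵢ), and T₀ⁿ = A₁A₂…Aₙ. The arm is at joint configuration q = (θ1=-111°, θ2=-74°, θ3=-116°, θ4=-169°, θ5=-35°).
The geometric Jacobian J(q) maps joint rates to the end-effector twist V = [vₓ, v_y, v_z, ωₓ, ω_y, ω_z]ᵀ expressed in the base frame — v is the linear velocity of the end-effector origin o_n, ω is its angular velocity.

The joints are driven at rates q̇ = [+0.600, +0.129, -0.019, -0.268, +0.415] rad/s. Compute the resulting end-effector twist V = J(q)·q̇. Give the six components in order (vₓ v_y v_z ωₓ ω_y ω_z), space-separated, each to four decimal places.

o_n = [-0.2771, -1.3938, 0.6127]
J₁: ẑ×o_n = [1.3938, -0.2771, 0.0000], ω = ẑ
J2: z=[0.9336, -0.3584, 0.0000] o=[-0.2580, -0.6722, 0.1300] → [-0.1730, -0.4506, -0.6805, 0.9336, -0.3584, 0.0000]
J3: z=[0.9336, -0.3584, 0.0000] o=[0.0729, -0.9262, 0.5433] → [-0.0249, -0.0648, -0.5620, 0.9336, -0.3584, 0.0000]
J4: z=[0.0622, 0.1621, 0.9848] o=[0.1576, -0.7055, 0.5017] → [0.6958, -0.4351, 0.0276, 0.0622, 0.1621, 0.9848]
J5: z=[-0.9838, 0.1764, 0.0331] o=[0.0851, -1.1553, 0.7428] → [-0.0150, -0.1399, 0.2985, -0.9838, 0.1764, 0.0331]
V = J·q̇ = [0.6217, -0.1647, 0.0393, -0.3222, -0.0097, 0.3498]

0.6217 -0.1647 0.0393 -0.3222 -0.0097 0.3498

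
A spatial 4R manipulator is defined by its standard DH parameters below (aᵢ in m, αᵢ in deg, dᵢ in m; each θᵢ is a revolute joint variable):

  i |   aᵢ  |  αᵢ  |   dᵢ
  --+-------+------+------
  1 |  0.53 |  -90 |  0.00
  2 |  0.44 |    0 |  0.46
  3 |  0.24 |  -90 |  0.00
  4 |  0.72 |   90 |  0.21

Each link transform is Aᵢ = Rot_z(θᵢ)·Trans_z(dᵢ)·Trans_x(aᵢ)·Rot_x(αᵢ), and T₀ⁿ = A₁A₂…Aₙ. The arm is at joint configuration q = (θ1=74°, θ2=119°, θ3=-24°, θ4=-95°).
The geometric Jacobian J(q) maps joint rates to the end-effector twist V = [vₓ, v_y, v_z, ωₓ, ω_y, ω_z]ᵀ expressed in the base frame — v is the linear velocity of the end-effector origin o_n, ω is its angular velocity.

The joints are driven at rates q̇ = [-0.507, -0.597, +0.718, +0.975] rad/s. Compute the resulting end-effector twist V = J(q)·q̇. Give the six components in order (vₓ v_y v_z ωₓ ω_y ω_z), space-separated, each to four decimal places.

0.1918 0.7216 -0.7968 -0.3840 -0.9003 -0.4220

o_n = [-1.1063, 0.4130, -0.5431]
J₁: ẑ×o_n = [-0.4130, -1.1063, 0.0000], ω = ẑ
J2: z=[-0.9613, 0.2756, 0.0000] o=[0.1461, 0.5095, 0.0000] → [-0.1497, -0.5221, 0.4380, -0.9613, 0.2756, 0.0000]
J3: z=[-0.9613, 0.2756, 0.0000] o=[-0.3549, 0.4312, -0.3848] → [-0.0436, -0.1521, 0.2246, -0.9613, 0.2756, 0.0000]
J4: z=[-0.2746, -0.9576, 0.0872] o=[-0.3607, 0.4111, -0.6239] → [-0.0776, -0.0428, -0.7145, -0.2746, -0.9576, 0.0872]
V = J·q̇ = [0.1918, 0.7216, -0.7968, -0.3840, -0.9003, -0.4220]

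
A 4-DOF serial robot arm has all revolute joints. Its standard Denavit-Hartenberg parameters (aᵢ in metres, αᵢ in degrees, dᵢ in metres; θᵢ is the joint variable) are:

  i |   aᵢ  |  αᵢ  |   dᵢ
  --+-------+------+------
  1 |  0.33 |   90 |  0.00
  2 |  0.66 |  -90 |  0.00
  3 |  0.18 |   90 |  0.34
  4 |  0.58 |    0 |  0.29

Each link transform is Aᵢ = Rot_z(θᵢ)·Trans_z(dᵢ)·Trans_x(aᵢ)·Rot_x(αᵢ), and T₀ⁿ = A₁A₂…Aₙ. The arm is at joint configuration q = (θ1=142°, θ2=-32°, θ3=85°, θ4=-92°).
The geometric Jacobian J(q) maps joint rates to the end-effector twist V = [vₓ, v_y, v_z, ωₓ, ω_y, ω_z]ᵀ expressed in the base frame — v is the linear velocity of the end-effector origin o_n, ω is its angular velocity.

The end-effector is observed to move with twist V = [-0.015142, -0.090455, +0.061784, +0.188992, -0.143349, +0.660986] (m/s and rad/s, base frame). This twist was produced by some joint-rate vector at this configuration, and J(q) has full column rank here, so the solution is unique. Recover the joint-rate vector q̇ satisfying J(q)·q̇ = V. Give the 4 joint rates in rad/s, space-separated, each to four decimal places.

0.2510 0.0400 0.2220 -0.4200

o_n = [-0.8858, 0.5222, -0.7134]
J₁: ẑ×o_n = [-0.5222, -0.8858, 0.0000], ω = ẑ
J2: z=[0.6157, 0.7880, 0.0000] o=[-0.2600, 0.2032, 0.0000] → [-0.5622, 0.4392, 0.6895, 0.6157, 0.7880, 0.0000]
J3: z=[-0.4176, 0.3263, 0.8480] o=[-0.7011, 0.5478, -0.3497] → [-0.0970, -0.3085, 0.0709, -0.4176, 0.3263, 0.8480]
J4: z=[-0.6121, 0.5888, -0.5279] o=[-0.9640, 0.5256, -0.0697] → [-0.3808, -0.4353, -0.0439, -0.6121, 0.5888, -0.5279]
q̇ = J⁺·V = [0.2510, 0.0400, 0.2220, -0.4200]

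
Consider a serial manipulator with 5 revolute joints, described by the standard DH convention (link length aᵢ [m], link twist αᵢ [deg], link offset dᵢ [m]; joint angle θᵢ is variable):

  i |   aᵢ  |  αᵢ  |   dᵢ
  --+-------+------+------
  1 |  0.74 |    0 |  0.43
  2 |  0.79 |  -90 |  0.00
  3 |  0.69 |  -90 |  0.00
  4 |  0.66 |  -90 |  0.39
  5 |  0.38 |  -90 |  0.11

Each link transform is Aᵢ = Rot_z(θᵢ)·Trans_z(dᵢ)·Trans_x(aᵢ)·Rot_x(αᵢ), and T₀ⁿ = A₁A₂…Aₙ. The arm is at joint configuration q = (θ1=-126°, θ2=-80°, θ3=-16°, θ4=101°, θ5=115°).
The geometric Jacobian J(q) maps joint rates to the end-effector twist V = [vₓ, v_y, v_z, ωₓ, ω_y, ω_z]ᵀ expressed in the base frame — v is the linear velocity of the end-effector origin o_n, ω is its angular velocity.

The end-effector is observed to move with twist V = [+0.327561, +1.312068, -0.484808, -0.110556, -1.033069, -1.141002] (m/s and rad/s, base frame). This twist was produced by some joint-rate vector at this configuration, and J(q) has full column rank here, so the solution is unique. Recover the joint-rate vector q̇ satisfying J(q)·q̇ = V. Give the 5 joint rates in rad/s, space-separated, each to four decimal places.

-0.8880 -0.1610 0.9060 -0.0090 0.3720

o_n = [-1.3711, 0.3800, 0.5203]
J₁: ẑ×o_n = [-0.3800, -1.3711, 0.0000], ω = ẑ
J2: z=[0.0000, 0.0000, 1.0000] o=[-0.4350, -0.5987, 0.4300] → [-0.9787, -0.9362, 0.0000, 0.0000, 0.0000, 1.0000]
J3: z=[-0.4384, -0.8988, 0.0000] o=[-1.1450, -0.2524, 0.4300] → [-0.0812, 0.0396, -0.4804, -0.4384, -0.8988, 0.0000]
J4: z=[-0.2477, 0.1208, -0.9613] o=[-1.7412, 0.0384, 0.6202] → [0.3163, -0.3804, -0.1293, -0.2477, 0.1208, -0.9613]
J5: z=[0.7645, -0.5851, -0.2706] o=[-1.4450, 0.6148, 0.2106] → [-0.2448, -0.2568, -0.1363, 0.7645, -0.5851, -0.2706]
q̇ = J⁺·V = [-0.8880, -0.1610, 0.9060, -0.0090, 0.3720]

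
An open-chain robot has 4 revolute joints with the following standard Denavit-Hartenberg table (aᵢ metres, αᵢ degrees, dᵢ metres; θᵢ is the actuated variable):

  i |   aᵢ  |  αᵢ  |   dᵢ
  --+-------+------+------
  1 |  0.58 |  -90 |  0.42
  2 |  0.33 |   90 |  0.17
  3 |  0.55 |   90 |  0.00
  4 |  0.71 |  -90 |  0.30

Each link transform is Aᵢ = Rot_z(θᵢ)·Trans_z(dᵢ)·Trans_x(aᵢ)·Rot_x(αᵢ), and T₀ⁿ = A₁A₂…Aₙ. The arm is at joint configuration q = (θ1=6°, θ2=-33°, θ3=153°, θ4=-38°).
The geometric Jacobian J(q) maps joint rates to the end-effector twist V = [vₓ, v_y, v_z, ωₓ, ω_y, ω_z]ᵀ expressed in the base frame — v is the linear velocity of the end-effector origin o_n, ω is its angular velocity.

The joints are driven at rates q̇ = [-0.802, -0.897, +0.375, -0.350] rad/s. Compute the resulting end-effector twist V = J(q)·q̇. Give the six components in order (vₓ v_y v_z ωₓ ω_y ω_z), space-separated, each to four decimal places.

o_n = [0.2795, 0.9756, -0.2311]
J₁: ẑ×o_n = [-0.9756, 0.2795, 0.0000], ω = ẑ
J2: z=[-0.1045, 0.9945, 0.0000] o=[0.5768, 0.0606, 0.4200] → [-0.6475, -0.0681, 0.2000, -0.1045, 0.9945, 0.0000]
J3: z=[-0.5417, -0.0569, 0.8387] o=[0.8343, 0.2586, 0.5997] → [-0.5540, -0.9153, -0.4199, -0.5417, -0.0569, 0.8387]
J4: z=[0.2855, 0.9259, 0.2473] o=[0.3995, 0.4640, 0.3328] → [-0.6486, 0.1314, 0.2571, 0.2855, 0.9259, 0.2473]
V = J·q̇ = [1.3825, -0.5524, -0.4269, -0.2093, -1.2375, -0.5740]

1.3825 -0.5524 -0.4269 -0.2093 -1.2375 -0.5740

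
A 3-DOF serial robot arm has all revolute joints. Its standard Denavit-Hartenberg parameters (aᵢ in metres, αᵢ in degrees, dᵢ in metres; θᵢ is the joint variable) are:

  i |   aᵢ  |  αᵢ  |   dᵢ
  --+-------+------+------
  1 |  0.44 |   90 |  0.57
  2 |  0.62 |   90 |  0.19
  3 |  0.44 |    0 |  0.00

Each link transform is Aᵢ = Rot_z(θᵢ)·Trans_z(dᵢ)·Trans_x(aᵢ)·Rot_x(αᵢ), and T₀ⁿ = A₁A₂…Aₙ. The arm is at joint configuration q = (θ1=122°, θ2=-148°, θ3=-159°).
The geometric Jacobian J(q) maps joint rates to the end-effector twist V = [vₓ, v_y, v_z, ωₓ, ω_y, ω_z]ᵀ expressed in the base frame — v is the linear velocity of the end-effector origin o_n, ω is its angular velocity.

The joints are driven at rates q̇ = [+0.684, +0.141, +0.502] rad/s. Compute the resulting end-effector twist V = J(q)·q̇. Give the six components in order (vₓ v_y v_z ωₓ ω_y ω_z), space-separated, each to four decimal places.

o_n = [-0.1117, 0.2398, 0.4591]
J₁: ẑ×o_n = [-0.2398, -0.1117, 0.0000], ω = ẑ
J2: z=[0.8480, 0.5299, 0.0000] o=[-0.2332, 0.3731, 0.5700] → [-0.0588, 0.0940, -0.1774, 0.8480, 0.5299, 0.0000]
J3: z=[0.2808, -0.4494, 0.8480] o=[0.2066, 0.0279, 0.2415] → [-0.2775, -0.3311, -0.0836, 0.2808, -0.4494, 0.8480]
V = J·q̇ = [-0.3116, -0.2294, -0.0670, 0.2605, -0.1509, 1.1097]

-0.3116 -0.2294 -0.0670 0.2605 -0.1509 1.1097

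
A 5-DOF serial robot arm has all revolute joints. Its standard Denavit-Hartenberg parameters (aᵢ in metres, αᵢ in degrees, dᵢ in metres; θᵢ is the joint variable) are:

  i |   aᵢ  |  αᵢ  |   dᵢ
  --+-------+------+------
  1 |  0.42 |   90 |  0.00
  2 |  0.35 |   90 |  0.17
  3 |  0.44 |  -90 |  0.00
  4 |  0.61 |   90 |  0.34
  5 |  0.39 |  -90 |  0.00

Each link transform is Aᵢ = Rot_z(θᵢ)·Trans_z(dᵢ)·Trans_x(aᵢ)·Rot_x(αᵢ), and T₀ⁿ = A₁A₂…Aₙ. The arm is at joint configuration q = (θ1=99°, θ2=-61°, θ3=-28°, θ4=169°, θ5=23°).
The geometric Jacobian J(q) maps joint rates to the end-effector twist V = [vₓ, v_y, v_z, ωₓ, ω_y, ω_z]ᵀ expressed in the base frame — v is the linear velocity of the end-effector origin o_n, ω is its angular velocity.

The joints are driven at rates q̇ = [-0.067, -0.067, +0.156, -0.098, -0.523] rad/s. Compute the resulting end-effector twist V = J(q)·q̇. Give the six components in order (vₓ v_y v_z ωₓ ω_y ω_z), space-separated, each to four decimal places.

-0.1142 -0.1020 0.2531 -0.0036 -0.6592 -0.2742

o_n = [0.7335, 0.7689, -0.0239]
J₁: ẑ×o_n = [-0.7689, 0.7335, 0.0000], ω = ẑ
J2: z=[0.9877, 0.1564, 0.0000] o=[-0.0657, 0.4148, 0.0000] → [-0.0037, 0.0236, 0.2246, 0.9877, 0.1564, 0.0000]
J3: z=[0.1368, -0.8639, -0.4848] o=[0.0757, 0.6090, -0.3061] → [-0.1663, -0.3575, 0.5901, 0.1368, -0.8639, -0.4848]
J4: z=[0.8365, 0.3629, -0.4106] o=[-0.1578, 0.7627, -0.6459] → [0.2283, -0.8863, -0.3184, 0.8365, 0.3629, -0.4106]
J5: z=[-0.2356, 0.9146, 0.3286] o=[0.4284, 0.7775, -0.2667] → [0.2249, 0.1574, -0.2770, -0.2356, 0.9146, 0.3286]
V = J·q̇ = [-0.1142, -0.1020, 0.2531, -0.0036, -0.6592, -0.2742]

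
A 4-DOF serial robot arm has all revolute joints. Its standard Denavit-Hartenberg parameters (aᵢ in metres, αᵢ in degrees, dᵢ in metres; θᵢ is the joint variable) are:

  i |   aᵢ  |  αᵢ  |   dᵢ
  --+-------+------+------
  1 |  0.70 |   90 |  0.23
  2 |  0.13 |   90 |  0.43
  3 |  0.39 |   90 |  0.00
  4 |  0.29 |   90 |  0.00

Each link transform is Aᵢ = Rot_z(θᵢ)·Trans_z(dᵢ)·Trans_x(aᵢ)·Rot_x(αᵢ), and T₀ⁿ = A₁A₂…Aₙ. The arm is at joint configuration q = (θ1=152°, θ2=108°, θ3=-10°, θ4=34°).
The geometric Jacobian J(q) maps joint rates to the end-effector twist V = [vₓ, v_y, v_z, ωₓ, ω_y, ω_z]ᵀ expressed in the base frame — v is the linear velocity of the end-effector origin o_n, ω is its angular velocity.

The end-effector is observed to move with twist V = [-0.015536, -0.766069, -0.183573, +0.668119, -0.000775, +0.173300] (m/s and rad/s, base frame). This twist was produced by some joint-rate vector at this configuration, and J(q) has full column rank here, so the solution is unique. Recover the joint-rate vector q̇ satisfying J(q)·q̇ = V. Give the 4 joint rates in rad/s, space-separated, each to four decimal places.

0.4730 0.8950 -0.6540 0.5910

o_n = [-0.3989, 0.5751, 0.9942]
J₁: ẑ×o_n = [-0.5751, -0.3989, 0.0000], ω = ẑ
J2: z=[0.4695, 0.8829, 0.0000] o=[-0.6181, 0.3286, 0.2300] → [0.6748, -0.3588, -0.0778, 0.4695, 0.8829, 0.0000]
J3: z=[-0.8397, 0.4465, 0.3090] o=[-0.3807, 0.6894, 0.3536] → [0.3213, 0.5323, 0.1041, -0.8397, 0.4465, 0.3090]
J4: z=[-0.5097, -0.8443, -0.1651] o=[-0.3077, 0.5739, 0.7189] → [-0.2322, 0.1554, -0.0776, -0.5097, -0.8443, -0.1651]
q̇ = J⁺·V = [0.4730, 0.8950, -0.6540, 0.5910]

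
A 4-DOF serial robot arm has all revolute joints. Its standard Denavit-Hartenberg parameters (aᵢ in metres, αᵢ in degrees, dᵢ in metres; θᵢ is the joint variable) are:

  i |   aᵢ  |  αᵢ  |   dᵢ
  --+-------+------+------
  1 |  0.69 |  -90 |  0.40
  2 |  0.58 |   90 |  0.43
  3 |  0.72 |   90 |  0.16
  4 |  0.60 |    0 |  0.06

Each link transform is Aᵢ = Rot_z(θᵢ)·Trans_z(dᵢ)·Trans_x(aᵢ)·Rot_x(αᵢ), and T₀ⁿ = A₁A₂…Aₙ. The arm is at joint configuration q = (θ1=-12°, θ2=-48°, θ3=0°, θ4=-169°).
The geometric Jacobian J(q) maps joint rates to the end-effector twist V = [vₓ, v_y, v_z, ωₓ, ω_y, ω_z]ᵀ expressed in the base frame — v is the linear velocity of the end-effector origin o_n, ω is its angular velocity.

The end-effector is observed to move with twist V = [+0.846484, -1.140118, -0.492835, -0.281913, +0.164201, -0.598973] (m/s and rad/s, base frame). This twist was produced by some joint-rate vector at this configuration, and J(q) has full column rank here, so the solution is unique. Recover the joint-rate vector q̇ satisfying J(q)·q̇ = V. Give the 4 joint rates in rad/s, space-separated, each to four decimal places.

o_n = [1.1841, 0.1266, 0.9588]
J₁: ẑ×o_n = [-0.1266, 1.1841, 0.0000], ω = ẑ
J2: z=[0.2079, 0.9781, 0.0000] o=[0.6749, -0.1435, 0.4000] → [0.5466, -0.1162, -0.4419, 0.2079, 0.9781, 0.0000]
J3: z=[-0.7269, 0.1545, 0.6691] o=[1.1439, 0.1965, 0.8310] → [0.0665, 0.1198, 0.0446, -0.7269, 0.1545, 0.6691]
J4: z=[-0.2079, -0.9781, 0.0000] o=[1.4989, 0.1210, 1.4731] → [0.5031, -0.1069, -0.3090, -0.2079, -0.9781, 0.0000]
q̇ = J⁺·V = [-0.8780, 0.7230, 0.4170, 0.6210]

-0.8780 0.7230 0.4170 0.6210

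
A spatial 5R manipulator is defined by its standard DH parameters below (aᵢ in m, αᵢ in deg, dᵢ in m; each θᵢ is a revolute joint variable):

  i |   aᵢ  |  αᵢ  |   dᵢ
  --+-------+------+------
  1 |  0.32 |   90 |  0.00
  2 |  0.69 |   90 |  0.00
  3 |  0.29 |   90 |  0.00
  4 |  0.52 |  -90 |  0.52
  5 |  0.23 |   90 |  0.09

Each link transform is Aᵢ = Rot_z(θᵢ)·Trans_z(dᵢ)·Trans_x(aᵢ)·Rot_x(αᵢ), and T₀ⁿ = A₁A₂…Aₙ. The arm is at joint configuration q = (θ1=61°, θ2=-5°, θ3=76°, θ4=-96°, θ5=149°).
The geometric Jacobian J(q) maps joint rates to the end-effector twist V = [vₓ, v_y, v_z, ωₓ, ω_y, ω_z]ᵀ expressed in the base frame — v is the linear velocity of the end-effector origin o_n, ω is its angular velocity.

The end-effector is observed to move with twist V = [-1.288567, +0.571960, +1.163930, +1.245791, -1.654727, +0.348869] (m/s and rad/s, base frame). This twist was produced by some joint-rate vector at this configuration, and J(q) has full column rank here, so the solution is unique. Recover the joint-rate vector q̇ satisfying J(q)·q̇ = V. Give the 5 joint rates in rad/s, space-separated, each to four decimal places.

o_n = [0.9394, 1.2031, 0.2278]
J₁: ẑ×o_n = [-1.2031, 0.9394, 0.0000], ω = ẑ
J2: z=[0.8746, -0.4848, 0.0000] o=[0.1551, 0.2799, 0.0000] → [-0.1105, -0.1993, 1.1876, 0.8746, -0.4848, 0.0000]
J3: z=[-0.0423, -0.0762, -0.9962] o=[0.4884, 0.8811, -0.0601] → [0.2988, -0.4371, 0.0208, -0.0423, -0.0762, -0.9962]
J4: z=[0.2570, 0.9627, -0.0846] o=[0.7684, 0.8058, -0.0663] → [0.3167, -0.0901, -0.0625, 0.2570, 0.9627, -0.0846]
J5: z=[0.9646, -0.2502, 0.0832] o=[0.8714, 1.3599, 0.4061] → [0.0576, 0.1776, -0.1343, 0.9646, -0.2502, 0.0832]
q̇ = J⁺·V = [0.9350, 0.9930, 0.7290, -0.9830, 0.6850]

0.9350 0.9930 0.7290 -0.9830 0.6850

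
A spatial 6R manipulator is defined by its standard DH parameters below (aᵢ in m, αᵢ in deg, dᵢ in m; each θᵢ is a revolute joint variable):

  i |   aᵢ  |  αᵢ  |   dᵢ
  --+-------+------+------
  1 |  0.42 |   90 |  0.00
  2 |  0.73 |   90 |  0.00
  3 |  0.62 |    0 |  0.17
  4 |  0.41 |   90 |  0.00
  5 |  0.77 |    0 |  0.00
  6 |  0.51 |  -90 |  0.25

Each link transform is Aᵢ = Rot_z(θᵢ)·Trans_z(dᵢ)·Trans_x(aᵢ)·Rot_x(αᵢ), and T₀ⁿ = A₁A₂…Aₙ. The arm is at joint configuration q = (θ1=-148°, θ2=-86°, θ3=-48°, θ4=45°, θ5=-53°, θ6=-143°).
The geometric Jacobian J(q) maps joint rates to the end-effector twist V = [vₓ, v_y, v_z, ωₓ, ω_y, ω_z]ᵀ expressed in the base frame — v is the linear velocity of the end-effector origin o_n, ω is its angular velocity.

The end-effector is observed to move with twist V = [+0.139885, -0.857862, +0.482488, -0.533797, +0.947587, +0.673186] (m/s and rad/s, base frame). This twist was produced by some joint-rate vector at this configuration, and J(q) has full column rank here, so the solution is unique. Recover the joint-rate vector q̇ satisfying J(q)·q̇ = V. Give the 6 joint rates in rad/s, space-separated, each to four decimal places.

0.6970 0.6990 -0.5790 0.6300 -0.0180 -0.3700

o_n = [-0.3162, -1.0589, -1.4895]
J₁: ẑ×o_n = [1.0589, -0.3162, 0.0000], ω = ẑ
J2: z=[-0.5299, 0.8480, 0.0000] o=[-0.3562, -0.2226, 0.0000] → [-1.2632, -0.7893, 0.4093, -0.5299, 0.8480, 0.0000]
J3: z=[0.8460, 0.5286, -0.0698] o=[-0.3994, -0.2496, -0.7282] → [-0.4589, 0.6382, -0.7287, 0.8460, 0.5286, -0.0698]
J4: z=[0.8460, 0.5286, -0.0698] o=[-0.0359, -0.5658, -1.1539] → [-0.2118, 0.3034, -0.2691, 0.8460, 0.5286, -0.0698]
J5: z=[0.5323, -0.8450, 0.0522] o=[-0.0488, -0.5991, -1.5624] → [-0.0376, -0.0528, -0.4707, 0.5323, -0.8450, 0.0522]
J6: z=[0.5323, -0.8450, 0.0522] o=[-0.5835, -0.9618, -1.9811] → [-0.4103, -0.2477, 0.1742, 0.5323, -0.8450, 0.0522]
q̇ = J⁺·V = [0.6970, 0.6990, -0.5790, 0.6300, -0.0180, -0.3700]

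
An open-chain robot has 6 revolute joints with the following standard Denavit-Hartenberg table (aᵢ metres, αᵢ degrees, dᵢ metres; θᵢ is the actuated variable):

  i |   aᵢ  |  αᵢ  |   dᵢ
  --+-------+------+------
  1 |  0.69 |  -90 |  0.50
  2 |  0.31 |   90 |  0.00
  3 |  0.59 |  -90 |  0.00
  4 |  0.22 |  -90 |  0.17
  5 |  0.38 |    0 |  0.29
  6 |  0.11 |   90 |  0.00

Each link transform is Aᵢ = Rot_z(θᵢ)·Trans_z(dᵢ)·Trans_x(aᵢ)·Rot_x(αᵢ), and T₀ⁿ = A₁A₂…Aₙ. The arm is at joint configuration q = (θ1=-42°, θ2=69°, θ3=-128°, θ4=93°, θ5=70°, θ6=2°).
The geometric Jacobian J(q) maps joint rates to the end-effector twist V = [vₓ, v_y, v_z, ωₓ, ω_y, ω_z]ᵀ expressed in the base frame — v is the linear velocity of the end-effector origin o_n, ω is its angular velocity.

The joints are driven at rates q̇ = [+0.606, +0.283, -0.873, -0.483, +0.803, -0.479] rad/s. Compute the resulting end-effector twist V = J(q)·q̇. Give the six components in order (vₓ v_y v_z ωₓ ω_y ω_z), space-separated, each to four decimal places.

o_n = [0.2050, -0.2402, 0.4543]
J₁: ẑ×o_n = [0.2402, 0.2050, -0.0000], ω = ẑ
J2: z=[0.6691, 0.7431, 0.0000] o=[0.5128, -0.4617, 0.5000] → [-0.0339, 0.0306, 0.3769, 0.6691, 0.7431, 0.0000]
J3: z=[0.6938, -0.6247, 0.3584] o=[0.5953, -0.5360, 0.2106] → [-0.2583, -0.3090, -0.0386, 0.6938, -0.6247, 0.3584]
J4: z=[-0.2021, -0.6465, -0.7357] o=[0.1875, -0.7944, 0.5497] → [0.4694, -0.0322, -0.1007, -0.2021, -0.6465, -0.7357]
J5: z=[0.7266, 0.4047, -0.5552] o=[0.0087, -0.7621, 0.3393] → [0.3363, -0.1926, 0.2997, 0.7266, 0.4047, -0.5552]
J6: z=[0.7266, 0.4047, -0.5552] o=[0.2062, -0.3298, 0.3905] → [0.0756, -0.0457, 0.0656, 0.7266, 0.4047, -0.5552]
V = J·q̇ = [0.3686, 0.2854, 0.3982, -0.0833, 1.1990, 0.4686]

0.3686 0.2854 0.3982 -0.0833 1.1990 0.4686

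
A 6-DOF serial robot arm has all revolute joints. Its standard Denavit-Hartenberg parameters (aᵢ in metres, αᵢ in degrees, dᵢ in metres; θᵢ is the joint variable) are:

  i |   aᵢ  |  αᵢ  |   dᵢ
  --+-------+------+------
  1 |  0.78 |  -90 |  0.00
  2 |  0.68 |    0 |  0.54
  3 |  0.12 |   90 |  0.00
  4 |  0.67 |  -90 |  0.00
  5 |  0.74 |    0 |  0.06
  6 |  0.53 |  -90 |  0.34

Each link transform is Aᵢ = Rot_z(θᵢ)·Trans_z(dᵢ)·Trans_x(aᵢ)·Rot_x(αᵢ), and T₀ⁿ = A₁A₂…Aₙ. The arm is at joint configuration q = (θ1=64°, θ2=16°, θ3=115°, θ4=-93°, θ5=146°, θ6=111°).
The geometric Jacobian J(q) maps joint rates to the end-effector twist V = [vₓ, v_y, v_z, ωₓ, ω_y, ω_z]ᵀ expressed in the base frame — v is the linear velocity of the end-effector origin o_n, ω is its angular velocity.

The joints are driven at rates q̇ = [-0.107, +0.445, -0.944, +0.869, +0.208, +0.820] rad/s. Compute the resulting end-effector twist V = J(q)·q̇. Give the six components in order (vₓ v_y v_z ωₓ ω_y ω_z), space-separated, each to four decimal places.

o_n = [-0.0107, 1.3049, -0.6493]
J₁: ẑ×o_n = [-1.3049, -0.0107, 0.0000], ω = ẑ
J2: z=[-0.8988, 0.4384, 0.0000] o=[0.3419, 0.7011, 0.0000] → [-0.2846, -0.5836, -0.3882, -0.8988, 0.4384, 0.0000]
J3: z=[-0.8988, 0.4384, 0.0000] o=[0.1431, 1.5253, -0.1874] → [-0.2025, -0.4151, 0.2655, -0.8988, 0.4384, 0.0000]
J4: z=[0.3308, 0.6783, -0.6561] o=[0.1086, 1.4545, -0.2780] → [-0.3500, 0.2011, 0.0315, 0.3308, 0.6783, -0.6561]
J5: z=[-0.2402, -0.6118, -0.7537] o=[0.7201, 1.1819, -0.2515] → [0.3361, 0.4553, -0.4766, -0.2402, -0.6118, -0.7537]
J6: z=[-0.2402, -0.6118, -0.7537] o=[0.0089, 1.1141, -0.0495] → [0.5107, -0.1293, -0.0578, -0.2402, -0.6118, -0.7537]
V = J·q̇ = [0.3887, 0.2968, -0.5426, 0.4891, -0.2582, -1.4519]

0.3887 0.2968 -0.5426 0.4891 -0.2582 -1.4519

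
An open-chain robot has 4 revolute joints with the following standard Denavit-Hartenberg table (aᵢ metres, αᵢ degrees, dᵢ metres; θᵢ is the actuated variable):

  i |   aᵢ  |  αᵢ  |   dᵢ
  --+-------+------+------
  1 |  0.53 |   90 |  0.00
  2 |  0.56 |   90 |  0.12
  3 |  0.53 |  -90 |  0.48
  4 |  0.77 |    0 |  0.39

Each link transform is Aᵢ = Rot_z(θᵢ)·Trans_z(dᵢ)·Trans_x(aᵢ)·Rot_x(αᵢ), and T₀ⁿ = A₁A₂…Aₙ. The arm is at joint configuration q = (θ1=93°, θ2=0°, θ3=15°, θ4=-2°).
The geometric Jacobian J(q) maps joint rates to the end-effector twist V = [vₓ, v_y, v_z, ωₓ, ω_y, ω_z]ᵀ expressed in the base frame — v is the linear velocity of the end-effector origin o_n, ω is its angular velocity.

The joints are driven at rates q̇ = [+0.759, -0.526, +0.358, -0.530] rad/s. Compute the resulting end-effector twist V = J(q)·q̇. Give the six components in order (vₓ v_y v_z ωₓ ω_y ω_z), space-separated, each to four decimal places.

-1.2972 0.0288 -1.3096 -1.0437 0.0827 0.4010

o_n = [0.7145, 2.2848, -0.5069]
J₁: ẑ×o_n = [-2.2848, 0.7145, 0.0000], ω = ẑ
J2: z=[0.9986, 0.0523, 0.0000] o=[-0.0277, 0.5293, 0.0000] → [-0.0265, 0.5062, 1.7143, 0.9986, 0.0523, 0.0000]
J3: z=[0.0000, 0.0000, -1.0000] o=[0.0628, 1.0948, 0.0000] → [1.1900, -0.6517, 0.0000, 0.0000, 0.0000, -1.0000]
J4: z=[0.9781, -0.2079, 0.0000] o=[0.1730, 1.6132, -0.4800] → [0.0056, 0.0263, 0.7695, 0.9781, -0.2079, 0.0000]
V = J·q̇ = [-1.2972, 0.0288, -1.3096, -1.0437, 0.0827, 0.4010]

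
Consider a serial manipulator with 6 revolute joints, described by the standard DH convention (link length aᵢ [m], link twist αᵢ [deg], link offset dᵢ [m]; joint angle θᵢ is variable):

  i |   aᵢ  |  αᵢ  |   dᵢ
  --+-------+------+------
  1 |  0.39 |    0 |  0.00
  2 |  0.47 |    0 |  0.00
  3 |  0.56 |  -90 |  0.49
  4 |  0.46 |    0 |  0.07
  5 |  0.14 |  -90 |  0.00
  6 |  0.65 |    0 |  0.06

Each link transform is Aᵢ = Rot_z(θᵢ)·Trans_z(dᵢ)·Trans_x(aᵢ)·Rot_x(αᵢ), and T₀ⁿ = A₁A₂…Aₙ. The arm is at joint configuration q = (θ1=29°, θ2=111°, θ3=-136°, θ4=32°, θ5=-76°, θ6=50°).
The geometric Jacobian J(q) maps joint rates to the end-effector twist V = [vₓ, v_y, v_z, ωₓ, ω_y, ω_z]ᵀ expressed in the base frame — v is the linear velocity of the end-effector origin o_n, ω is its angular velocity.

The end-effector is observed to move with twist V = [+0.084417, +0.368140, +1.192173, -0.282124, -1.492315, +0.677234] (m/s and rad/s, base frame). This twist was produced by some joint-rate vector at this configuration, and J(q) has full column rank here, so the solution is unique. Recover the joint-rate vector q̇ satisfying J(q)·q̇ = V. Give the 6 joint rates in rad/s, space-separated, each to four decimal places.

o_n = [1.4006, 0.1615, 0.5906]
J₁: ẑ×o_n = [-0.1615, 1.4006, 0.0000], ω = ẑ
J2: z=[0.0000, 0.0000, 1.0000] o=[0.3411, 0.1891, 0.0000] → [0.0276, 1.0595, -0.0000, 0.0000, 0.0000, 1.0000]
J3: z=[0.0000, 0.0000, 1.0000] o=[-0.0189, 0.4912, 0.0000] → [0.3297, 1.4195, -0.0000, 0.0000, 0.0000, 1.0000]
J4: z=[-0.0698, 0.9976, 0.0000] o=[0.5397, 0.5302, 0.4900] → [0.1003, 0.0070, -0.8330, -0.0698, 0.9976, 0.0000]
J5: z=[-0.0698, 0.9976, 0.0000] o=[0.9240, 0.6273, 0.2462] → [0.3435, 0.0240, -0.4429, -0.0698, 0.9976, 0.0000]
J6: z=[0.6930, 0.0485, -0.7193] o=[1.0244, 0.6343, 0.3435] → [-0.3282, -0.4418, -0.3459, 0.6930, 0.0485, -0.7193]
q̇ = J⁺·V = [-0.6490, 0.7330, 0.1940, -0.8960, -0.5730, -0.5550]

-0.6490 0.7330 0.1940 -0.8960 -0.5730 -0.5550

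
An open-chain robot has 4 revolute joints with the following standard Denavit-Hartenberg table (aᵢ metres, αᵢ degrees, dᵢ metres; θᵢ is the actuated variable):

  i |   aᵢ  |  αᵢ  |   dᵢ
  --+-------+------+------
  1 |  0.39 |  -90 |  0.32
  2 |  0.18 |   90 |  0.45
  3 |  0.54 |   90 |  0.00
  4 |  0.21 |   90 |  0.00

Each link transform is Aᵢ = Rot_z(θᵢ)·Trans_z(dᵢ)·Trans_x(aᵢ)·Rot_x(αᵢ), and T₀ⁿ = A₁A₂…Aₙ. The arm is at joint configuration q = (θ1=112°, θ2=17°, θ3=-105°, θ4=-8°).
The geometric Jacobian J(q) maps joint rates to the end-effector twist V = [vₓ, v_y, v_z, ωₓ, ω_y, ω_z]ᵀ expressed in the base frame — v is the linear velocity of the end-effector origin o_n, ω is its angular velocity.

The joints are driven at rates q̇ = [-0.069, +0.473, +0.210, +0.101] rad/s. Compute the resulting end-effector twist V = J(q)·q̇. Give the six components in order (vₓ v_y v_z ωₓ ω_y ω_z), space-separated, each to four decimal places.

0.0188 0.1374 -0.0139 -0.4508 -0.2166 0.1603

o_n = [0.1146, 0.4437, 0.2960]
J₁: ẑ×o_n = [-0.4437, 0.1146, 0.0000], ω = ẑ
J2: z=[-0.9272, -0.3746, 0.0000] o=[-0.1461, 0.3616, 0.3200] → [0.0090, -0.0222, 0.0215, -0.9272, -0.3746, 0.0000]
J3: z=[-0.1095, 0.2711, 0.9563] o=[-0.6278, 0.3526, 0.2674] → [-0.0793, 0.7131, -0.2112, -0.1095, 0.2711, 0.9563]
J4: z=[0.1061, -0.9534, 0.2824] o=[-0.0941, 0.4241, 0.3082] → [0.0061, 0.0602, 0.2011, 0.1061, -0.9534, 0.2824]
V = J·q̇ = [0.0188, 0.1374, -0.0139, -0.4508, -0.2166, 0.1603]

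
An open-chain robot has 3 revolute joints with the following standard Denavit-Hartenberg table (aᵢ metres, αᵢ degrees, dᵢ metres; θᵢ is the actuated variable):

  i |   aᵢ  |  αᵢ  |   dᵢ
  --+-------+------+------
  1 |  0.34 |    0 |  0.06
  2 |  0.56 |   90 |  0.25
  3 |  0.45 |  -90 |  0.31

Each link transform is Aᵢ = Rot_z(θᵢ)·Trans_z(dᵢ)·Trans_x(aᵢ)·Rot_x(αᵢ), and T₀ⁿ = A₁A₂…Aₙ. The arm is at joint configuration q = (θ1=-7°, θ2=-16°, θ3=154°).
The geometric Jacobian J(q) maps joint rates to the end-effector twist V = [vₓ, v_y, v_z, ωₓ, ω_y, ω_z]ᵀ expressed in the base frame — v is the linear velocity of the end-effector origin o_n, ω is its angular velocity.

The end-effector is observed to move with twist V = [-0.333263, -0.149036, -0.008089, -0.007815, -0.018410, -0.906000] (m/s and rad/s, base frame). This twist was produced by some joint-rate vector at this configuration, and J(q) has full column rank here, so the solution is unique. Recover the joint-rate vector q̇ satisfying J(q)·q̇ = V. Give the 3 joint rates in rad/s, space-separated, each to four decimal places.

o_n = [0.3595, -0.3876, 0.5073]
J₁: ẑ×o_n = [0.3876, 0.3595, -0.0000], ω = ẑ
J2: z=[0.0000, 0.0000, 1.0000] o=[0.3375, -0.0414, 0.0600] → [0.3461, 0.0221, -0.0000, 0.0000, 0.0000, 1.0000]
J3: z=[-0.3907, -0.9205, 0.0000] o=[0.8529, -0.2602, 0.3100] → [-0.1816, 0.0771, -0.4045, -0.3907, -0.9205, 0.0000]
q̇ = J⁺·V = [-0.3870, -0.5190, 0.0200]

-0.3870 -0.5190 0.0200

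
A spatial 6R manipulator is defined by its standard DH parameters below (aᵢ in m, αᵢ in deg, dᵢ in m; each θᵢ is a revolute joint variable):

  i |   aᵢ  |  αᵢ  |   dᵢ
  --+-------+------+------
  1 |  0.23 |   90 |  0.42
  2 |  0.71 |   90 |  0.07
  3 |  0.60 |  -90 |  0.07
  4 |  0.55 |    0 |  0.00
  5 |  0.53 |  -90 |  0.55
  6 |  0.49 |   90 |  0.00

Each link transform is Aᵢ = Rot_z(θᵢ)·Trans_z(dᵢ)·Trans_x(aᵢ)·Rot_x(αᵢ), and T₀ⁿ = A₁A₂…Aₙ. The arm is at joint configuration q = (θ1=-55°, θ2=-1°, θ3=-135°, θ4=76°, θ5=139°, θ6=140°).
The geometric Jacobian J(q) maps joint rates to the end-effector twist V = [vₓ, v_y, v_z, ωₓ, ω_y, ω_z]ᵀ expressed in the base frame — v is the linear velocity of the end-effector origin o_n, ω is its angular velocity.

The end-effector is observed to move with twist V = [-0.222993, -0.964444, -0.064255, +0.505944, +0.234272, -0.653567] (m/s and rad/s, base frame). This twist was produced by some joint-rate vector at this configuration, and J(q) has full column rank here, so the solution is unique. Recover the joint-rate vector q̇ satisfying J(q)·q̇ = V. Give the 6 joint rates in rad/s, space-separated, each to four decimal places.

-0.7230 -0.3390 -0.1850 0.7120 -0.4950 0.1390

o_n = [0.8223, -0.2591, 0.7871]
J₁: ẑ×o_n = [0.2591, 0.8223, -0.0000], ω = ẑ
J2: z=[-0.8192, -0.5736, 0.0000] o=[0.1319, -0.1884, 0.4200] → [-0.2106, 0.3007, 0.4539, -0.8192, -0.5736, 0.0000]
J3: z=[-0.0100, 0.0143, -0.9998] o=[0.4818, -0.8101, 0.4076] → [0.5563, -0.3367, -0.0104, -0.0100, 0.0143, -0.9998]
J4: z=[0.9847, -0.1736, -0.0123] o=[0.5853, -0.2182, 0.3450] → [-0.0772, -0.4383, 0.0009, 0.9847, -0.1736, -0.0123]
J5: z=[0.9847, -0.1736, -0.0123] o=[0.6137, -0.0948, 0.8802] → [0.0141, 0.0892, -0.1256, 0.9847, -0.1736, -0.0123]
J6: z=[0.0914, 0.5765, -0.8119] o=[1.0769, -0.6135, 0.5642] → [0.4163, 0.1863, 0.1792, 0.0914, 0.5765, -0.8119]
q̇ = J⁺·V = [-0.7230, -0.3390, -0.1850, 0.7120, -0.4950, 0.1390]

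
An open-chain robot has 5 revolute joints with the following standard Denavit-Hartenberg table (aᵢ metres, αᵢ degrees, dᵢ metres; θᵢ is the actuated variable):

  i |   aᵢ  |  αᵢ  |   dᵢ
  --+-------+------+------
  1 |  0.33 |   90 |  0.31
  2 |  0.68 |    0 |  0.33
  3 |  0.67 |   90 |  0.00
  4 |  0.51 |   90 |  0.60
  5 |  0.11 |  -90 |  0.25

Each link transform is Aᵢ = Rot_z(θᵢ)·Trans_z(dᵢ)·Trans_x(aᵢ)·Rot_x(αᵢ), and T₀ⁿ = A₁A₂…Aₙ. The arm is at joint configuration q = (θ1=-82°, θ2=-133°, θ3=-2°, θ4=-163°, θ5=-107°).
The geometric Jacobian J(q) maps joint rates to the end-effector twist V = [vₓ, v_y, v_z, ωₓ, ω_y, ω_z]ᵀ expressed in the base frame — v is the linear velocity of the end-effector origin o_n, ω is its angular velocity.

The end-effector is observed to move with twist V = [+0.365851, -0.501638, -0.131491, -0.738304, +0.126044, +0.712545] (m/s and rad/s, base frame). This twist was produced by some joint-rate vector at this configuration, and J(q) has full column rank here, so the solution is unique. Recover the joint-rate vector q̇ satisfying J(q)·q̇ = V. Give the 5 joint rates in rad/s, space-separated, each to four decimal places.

o_n = [-0.5063, 0.5172, 0.0636]
J₁: ẑ×o_n = [-0.5172, -0.5063, 0.0000], ω = ẑ
J2: z=[-0.9903, -0.1392, 0.0000] o=[0.0459, -0.3268, 0.3100] → [0.0343, -0.2440, -0.9126, -0.9903, -0.1392, 0.0000]
J3: z=[-0.9903, -0.1392, 0.0000] o=[-0.3454, 0.0865, -0.1873] → [-0.0349, 0.2485, -0.4488, -0.9903, -0.1392, 0.0000]
J4: z=[-0.0984, 0.7002, 0.7071] o=[-0.4113, 0.5557, -0.6611] → [0.5347, 0.0042, 0.0703, -0.0984, 0.7002, 0.7071]
J5: z=[-0.9182, -0.3378, 0.2067] o=[-0.2747, 0.6551, 0.1080] → [0.0435, -0.0887, 0.0484, -0.9182, -0.3378, 0.2067]
q̇ = J⁺·V = [0.0930, 0.6600, -0.8530, 0.5990, 0.9480]

0.0930 0.6600 -0.8530 0.5990 0.9480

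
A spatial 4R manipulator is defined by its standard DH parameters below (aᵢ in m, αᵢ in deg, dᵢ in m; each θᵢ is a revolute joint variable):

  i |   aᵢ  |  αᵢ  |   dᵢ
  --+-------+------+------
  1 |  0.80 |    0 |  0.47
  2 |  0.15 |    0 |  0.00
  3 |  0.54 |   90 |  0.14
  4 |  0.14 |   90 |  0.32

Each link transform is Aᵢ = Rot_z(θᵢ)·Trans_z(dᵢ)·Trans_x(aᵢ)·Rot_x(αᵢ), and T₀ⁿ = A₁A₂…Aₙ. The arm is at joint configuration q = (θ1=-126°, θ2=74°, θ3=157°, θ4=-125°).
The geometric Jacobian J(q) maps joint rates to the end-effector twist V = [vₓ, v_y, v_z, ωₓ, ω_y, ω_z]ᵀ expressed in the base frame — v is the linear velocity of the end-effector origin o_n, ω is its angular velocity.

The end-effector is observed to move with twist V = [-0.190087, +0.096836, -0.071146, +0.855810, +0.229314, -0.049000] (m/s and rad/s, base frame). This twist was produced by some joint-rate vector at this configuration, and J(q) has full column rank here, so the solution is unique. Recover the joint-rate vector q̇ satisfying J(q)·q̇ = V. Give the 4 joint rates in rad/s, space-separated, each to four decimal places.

-0.1600 -0.5680 0.6790 0.8860

o_n = [-0.1878, -0.2386, 0.4953]
J₁: ẑ×o_n = [0.2386, -0.1878, 0.0000], ω = ẑ
J2: z=[0.0000, 0.0000, 1.0000] o=[-0.4702, -0.6472, 0.4700] → [-0.4087, 0.2825, 0.0000, 0.0000, 0.0000, 1.0000]
J3: z=[0.0000, 0.0000, 1.0000] o=[-0.3779, -0.7654, 0.4700] → [-0.5269, 0.1901, 0.0000, 0.0000, 0.0000, 1.0000]
J4: z=[0.9659, 0.2588, 0.0000] o=[-0.5176, -0.2438, 0.6100] → [-0.0297, 0.1108, -0.0803, 0.9659, 0.2588, 0.0000]
q̇ = J⁺·V = [-0.1600, -0.5680, 0.6790, 0.8860]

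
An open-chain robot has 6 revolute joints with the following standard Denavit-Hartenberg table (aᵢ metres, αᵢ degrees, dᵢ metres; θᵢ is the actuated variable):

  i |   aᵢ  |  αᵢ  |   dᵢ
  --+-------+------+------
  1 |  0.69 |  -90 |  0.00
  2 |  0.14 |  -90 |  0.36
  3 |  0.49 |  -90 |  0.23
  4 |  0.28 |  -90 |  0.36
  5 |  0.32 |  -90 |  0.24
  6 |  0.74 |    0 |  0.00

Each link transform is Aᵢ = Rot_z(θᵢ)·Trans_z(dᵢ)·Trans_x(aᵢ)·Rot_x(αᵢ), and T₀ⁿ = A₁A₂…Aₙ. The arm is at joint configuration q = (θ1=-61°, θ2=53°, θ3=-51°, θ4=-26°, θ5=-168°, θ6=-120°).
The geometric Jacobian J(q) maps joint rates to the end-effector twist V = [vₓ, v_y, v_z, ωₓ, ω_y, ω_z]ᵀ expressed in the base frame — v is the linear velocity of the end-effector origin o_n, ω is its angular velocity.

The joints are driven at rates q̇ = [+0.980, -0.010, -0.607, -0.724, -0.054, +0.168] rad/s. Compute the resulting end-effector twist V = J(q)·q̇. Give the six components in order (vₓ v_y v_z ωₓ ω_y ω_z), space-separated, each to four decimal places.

o_n = [1.7503, -0.9906, -0.6664]
J₁: ẑ×o_n = [0.9906, 1.7503, -0.0000], ω = ẑ
J2: z=[0.8746, 0.4848, 0.0000] o=[0.3345, -0.6035, 0.0000] → [-0.3231, 0.5829, -1.0250, 0.8746, 0.4848, 0.0000]
J3: z=[-0.3872, 0.6985, -0.6018] o=[0.6902, -0.5026, -0.1118] → [-0.6811, -0.8527, -0.5516, -0.3872, 0.6985, -0.6018]
J4: z=[-0.3237, -0.7142, -0.6207] o=[1.0242, -0.3197, -0.4965] → [-0.2951, -0.5057, 0.7357, -0.3237, -0.7142, -0.6207]
J5: z=[0.7265, -0.6079, 0.3206] o=[1.0774, -0.4796, -0.9203] → [0.0095, 0.0313, 0.0378, 0.7265, -0.6079, 0.3206]
J6: z=[-0.1906, -0.6264, -0.7559] o=[1.0405, -0.7816, -0.6607] → [-0.1543, -0.5377, 0.4845, -0.1906, -0.6264, -0.7559]
V = J·q̇ = [1.5746, 2.5012, -0.1083, 0.3894, 0.0158, 1.6504]

1.5746 2.5012 -0.1083 0.3894 0.0158 1.6504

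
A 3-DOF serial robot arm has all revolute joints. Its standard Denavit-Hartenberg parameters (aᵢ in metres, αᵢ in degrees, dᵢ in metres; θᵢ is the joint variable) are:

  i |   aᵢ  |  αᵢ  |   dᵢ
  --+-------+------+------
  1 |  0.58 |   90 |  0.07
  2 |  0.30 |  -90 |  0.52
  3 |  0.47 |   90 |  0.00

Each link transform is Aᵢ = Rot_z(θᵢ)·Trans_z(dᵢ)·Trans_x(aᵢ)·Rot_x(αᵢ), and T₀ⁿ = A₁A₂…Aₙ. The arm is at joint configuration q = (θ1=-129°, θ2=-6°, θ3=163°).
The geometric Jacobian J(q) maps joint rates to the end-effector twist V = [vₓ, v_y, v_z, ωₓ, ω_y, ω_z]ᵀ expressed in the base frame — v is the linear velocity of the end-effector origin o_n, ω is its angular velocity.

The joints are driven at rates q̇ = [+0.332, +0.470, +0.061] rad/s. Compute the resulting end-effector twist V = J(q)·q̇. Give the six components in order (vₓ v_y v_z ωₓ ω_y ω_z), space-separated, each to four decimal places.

0.0199 -0.1594 -0.0690 -0.3693 0.2908 0.3927

o_n = [-0.5688, -0.0945, 0.0856]
J₁: ẑ×o_n = [0.0945, -0.5688, 0.0000], ω = ẑ
J2: z=[-0.7771, 0.6293, 0.0000] o=[-0.3650, -0.4507, 0.0700] → [0.0098, 0.0121, -0.1486, -0.7771, 0.6293, 0.0000]
J3: z=[-0.0658, -0.0812, 0.9945] o=[-0.9569, -0.3554, 0.0386] → [-0.2633, 0.3891, 0.0144, -0.0658, -0.0812, 0.9945]
V = J·q̇ = [0.0199, -0.1594, -0.0690, -0.3693, 0.2908, 0.3927]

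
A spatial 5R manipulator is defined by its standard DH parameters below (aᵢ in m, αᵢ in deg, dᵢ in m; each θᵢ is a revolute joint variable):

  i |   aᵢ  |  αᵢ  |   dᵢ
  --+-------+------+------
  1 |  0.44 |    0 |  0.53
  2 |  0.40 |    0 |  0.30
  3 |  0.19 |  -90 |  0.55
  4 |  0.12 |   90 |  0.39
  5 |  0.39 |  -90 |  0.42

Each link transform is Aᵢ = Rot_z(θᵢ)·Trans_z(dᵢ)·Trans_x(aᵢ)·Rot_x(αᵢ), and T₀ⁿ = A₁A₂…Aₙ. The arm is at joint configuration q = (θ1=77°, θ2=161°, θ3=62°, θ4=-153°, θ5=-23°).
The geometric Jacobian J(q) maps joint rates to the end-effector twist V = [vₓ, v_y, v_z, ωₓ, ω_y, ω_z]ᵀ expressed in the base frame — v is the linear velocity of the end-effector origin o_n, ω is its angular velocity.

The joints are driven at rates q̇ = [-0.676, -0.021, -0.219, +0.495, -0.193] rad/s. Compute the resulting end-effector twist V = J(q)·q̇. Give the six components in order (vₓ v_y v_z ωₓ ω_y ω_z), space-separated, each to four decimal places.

0.4156 0.0980 0.2923 0.4725 0.1716 -0.7440

o_n = [-0.1209, 0.5785, 1.2232]
J₁: ẑ×o_n = [-0.5785, -0.1209, 0.0000], ω = ẑ
J2: z=[0.0000, 0.0000, 1.0000] o=[0.0990, 0.4287, 0.5300] → [-0.1498, -0.2199, 0.0000, 0.0000, 0.0000, 1.0000]
J3: z=[0.0000, 0.0000, 1.0000] o=[-0.1130, 0.0895, 0.8300] → [-0.4890, -0.0080, 0.0000, 0.0000, 0.0000, 1.0000]
J4: z=[0.8660, 0.5000, 0.0000] o=[-0.0180, -0.0750, 1.3800] → [-0.0784, 0.1358, 0.6175, 0.8660, 0.5000, 0.0000]
J5: z=[-0.2270, 0.3932, -0.8910] o=[0.2663, 0.2126, 1.4345] → [0.2430, 0.2971, 0.0692, -0.2270, 0.3932, -0.8910]
V = J·q̇ = [0.4156, 0.0980, 0.2923, 0.4725, 0.1716, -0.7440]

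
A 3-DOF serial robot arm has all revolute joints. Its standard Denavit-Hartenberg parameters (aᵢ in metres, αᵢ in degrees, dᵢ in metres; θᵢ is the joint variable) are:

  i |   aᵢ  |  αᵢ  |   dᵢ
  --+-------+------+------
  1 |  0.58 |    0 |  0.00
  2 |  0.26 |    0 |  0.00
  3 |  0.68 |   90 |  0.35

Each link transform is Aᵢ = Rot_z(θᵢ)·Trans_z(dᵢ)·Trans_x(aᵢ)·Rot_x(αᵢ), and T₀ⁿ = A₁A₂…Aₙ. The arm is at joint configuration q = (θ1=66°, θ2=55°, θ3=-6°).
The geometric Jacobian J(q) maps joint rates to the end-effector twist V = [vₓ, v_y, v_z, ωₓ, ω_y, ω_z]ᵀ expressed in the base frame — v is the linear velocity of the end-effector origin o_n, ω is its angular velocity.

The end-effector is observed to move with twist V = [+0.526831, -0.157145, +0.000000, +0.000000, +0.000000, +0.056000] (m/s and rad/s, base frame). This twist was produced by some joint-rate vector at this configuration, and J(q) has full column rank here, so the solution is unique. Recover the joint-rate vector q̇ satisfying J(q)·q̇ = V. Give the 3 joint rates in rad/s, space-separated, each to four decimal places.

o_n = [-0.1854, 1.3690, 0.3500]
J₁: ẑ×o_n = [-1.3690, -0.1854, 0.0000], ω = ẑ
J2: z=[0.0000, 0.0000, 1.0000] o=[0.2359, 0.5299, 0.0000] → [-0.8392, -0.4213, 0.0000, 0.0000, 0.0000, 1.0000]
J3: z=[0.0000, 0.0000, 1.0000] o=[0.1020, 0.7527, 0.0000] → [-0.6163, -0.2874, 0.0000, 0.0000, 0.0000, 1.0000]
q̇ = J⁺·V = [-0.8630, 0.3960, 0.5230]

-0.8630 0.3960 0.5230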